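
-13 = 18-31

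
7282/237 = 30  +  172/237 = 30.73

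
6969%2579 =1811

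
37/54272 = 37/54272 = 0.00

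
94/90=47/45= 1.04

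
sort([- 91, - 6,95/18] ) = [ - 91, - 6,95/18] 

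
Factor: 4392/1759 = 2^3*3^2*61^1*1759^( - 1)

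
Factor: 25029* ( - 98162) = -2456896698 = -2^1*3^5*103^1 * 49081^1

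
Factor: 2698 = 2^1*19^1*71^1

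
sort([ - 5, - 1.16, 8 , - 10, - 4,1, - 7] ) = [ - 10 , - 7, - 5 ,  -  4, - 1.16,1,8 ] 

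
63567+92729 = 156296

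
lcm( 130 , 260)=260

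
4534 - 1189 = 3345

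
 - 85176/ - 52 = 1638 +0/1= 1638.00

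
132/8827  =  132/8827 = 0.01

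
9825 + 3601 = 13426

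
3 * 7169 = 21507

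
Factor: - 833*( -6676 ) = 2^2*7^2*17^1*1669^1 = 5561108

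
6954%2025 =879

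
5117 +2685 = 7802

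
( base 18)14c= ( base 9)503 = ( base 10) 408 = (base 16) 198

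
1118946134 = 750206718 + 368739416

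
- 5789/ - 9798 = 5789/9798 = 0.59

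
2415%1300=1115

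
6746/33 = 6746/33 = 204.42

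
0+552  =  552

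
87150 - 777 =86373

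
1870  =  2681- 811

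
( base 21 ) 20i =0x384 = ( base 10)900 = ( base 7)2424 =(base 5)12100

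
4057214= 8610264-4553050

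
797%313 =171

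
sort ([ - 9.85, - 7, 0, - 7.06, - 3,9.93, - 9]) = [ - 9.85, - 9, - 7.06, - 7, - 3 , 0, 9.93 ] 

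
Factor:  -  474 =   -  2^1*3^1 * 79^1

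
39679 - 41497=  - 1818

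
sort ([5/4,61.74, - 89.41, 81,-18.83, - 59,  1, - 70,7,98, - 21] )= [ - 89.41, - 70, - 59,-21, - 18.83,1,5/4,7,  61.74, 81,98 ]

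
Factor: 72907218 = 2^1*3^2*19^1*29^1 * 7351^1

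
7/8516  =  7/8516  =  0.00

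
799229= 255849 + 543380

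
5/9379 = 5/9379 = 0.00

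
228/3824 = 57/956 = 0.06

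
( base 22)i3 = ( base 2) 110001111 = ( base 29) DM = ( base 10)399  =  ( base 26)f9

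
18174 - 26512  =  -8338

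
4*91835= 367340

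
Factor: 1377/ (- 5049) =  - 3/11= - 3^1* 11^(  -  1)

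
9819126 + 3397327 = 13216453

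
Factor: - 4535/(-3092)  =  2^( - 2 )*5^1*773^(  -  1)*907^1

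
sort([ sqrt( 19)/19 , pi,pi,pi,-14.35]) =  [ - 14.35 , sqrt(19 )/19, pi , pi, pi] 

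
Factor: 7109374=2^1 *3554687^1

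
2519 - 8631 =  - 6112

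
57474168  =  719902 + 56754266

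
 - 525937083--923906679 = 397969596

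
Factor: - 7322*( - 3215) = 23540230 = 2^1*5^1*7^1*523^1*643^1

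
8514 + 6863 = 15377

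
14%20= 14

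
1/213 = 1/213 = 0.00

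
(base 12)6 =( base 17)6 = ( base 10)6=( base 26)6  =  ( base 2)110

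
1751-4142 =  - 2391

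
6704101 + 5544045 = 12248146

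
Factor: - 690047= - 17^1 *40591^1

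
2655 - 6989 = - 4334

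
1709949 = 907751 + 802198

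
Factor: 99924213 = 3^1*23^1*1448177^1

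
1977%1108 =869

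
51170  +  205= 51375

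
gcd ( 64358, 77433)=1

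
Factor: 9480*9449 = 89576520 = 2^3*3^1*5^1*11^1*79^1*859^1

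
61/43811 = 61/43811 = 0.00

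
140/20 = 7 = 7.00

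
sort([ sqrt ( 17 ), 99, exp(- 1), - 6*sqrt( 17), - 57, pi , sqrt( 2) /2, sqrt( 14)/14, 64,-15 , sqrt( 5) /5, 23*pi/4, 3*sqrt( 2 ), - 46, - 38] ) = [ - 57,-46, - 38,- 6 *sqrt( 17 ), - 15, sqrt(14 )/14 , exp ( - 1 ),  sqrt( 5 ) /5, sqrt(2)/2, pi, sqrt (17 ), 3*sqrt ( 2), 23*pi/4,64,99 ]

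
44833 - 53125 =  - 8292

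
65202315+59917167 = 125119482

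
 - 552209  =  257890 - 810099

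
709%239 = 231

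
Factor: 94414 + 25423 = 119837 = 293^1*409^1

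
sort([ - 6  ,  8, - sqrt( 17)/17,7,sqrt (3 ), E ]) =[ - 6 ,-sqrt( 17)/17 , sqrt(3),E , 7  ,  8]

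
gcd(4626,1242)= 18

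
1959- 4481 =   -  2522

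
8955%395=265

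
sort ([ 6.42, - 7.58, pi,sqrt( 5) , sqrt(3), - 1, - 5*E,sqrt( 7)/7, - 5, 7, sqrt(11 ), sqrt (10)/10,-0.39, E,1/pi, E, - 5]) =[  -  5*E, - 7.58, -5, -5 , - 1, - 0.39,sqrt ( 10)/10, 1/pi,  sqrt( 7)/7, sqrt(3), sqrt (5), E, E,  pi, sqrt(11), 6.42,7]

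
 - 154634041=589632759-744266800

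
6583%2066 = 385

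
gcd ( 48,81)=3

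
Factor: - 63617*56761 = -31^1 * 1831^1*63617^1=- 3610964537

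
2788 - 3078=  - 290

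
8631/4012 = 8631/4012=2.15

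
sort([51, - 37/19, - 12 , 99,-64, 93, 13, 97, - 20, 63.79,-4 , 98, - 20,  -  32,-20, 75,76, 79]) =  [ - 64, - 32, - 20, - 20, - 20,-12,-4, - 37/19,13, 51,63.79, 75,76, 79, 93,97, 98, 99] 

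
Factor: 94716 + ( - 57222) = 37494 = 2^1*3^2*2083^1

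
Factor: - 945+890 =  - 55 = - 5^1*11^1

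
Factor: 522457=13^1*40189^1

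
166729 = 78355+88374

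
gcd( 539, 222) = 1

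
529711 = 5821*91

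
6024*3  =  18072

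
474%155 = 9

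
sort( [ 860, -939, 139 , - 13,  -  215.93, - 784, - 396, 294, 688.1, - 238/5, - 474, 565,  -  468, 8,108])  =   [ - 939, - 784, - 474, - 468, - 396, - 215.93, - 238/5, - 13, 8, 108, 139,  294,565,688.1, 860]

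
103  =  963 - 860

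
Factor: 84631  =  84631^1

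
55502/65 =853 + 57/65= 853.88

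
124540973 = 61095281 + 63445692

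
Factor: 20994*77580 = 1628714520 = 2^3*3^3*5^1 * 431^1 * 3499^1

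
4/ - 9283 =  - 1+9279/9283 = - 0.00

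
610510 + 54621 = 665131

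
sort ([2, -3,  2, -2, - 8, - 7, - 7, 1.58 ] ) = [ - 8, - 7,- 7, - 3, - 2, 1.58, 2,  2 ] 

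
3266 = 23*142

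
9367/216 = 9367/216 = 43.37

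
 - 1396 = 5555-6951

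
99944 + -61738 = 38206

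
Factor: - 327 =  - 3^1*109^1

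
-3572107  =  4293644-7865751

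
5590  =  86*65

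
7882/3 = 7882/3   =  2627.33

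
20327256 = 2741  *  7416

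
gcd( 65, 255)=5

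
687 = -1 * ( - 687 )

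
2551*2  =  5102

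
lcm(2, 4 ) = 4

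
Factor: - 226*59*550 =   -  7333700 = - 2^2*5^2*11^1*59^1 * 113^1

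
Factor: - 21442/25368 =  - 71/84 = - 2^( - 2)*  3^( - 1)*7^( -1)*71^1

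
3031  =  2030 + 1001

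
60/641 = 60/641  =  0.09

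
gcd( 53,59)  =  1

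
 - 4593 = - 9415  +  4822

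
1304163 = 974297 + 329866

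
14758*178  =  2626924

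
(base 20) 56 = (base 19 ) 5B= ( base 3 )10221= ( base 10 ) 106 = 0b1101010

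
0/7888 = 0 = 0.00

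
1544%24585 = 1544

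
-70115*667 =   -  46766705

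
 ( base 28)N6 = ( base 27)o2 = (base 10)650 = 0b1010001010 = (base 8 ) 1212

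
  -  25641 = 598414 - 624055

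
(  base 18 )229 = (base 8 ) 1265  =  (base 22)19B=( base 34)KD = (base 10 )693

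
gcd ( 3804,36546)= 6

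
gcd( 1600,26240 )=320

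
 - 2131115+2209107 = 77992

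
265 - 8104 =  - 7839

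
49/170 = 49/170  =  0.29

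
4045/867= 4045/867 = 4.67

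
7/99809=7/99809 =0.00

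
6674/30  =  3337/15 = 222.47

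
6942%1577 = 634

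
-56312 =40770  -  97082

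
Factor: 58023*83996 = 2^2*3^3*7^1 * 11^1*23^1*83^1*307^1  =  4873699908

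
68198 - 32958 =35240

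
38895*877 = 34110915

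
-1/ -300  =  1/300 = 0.00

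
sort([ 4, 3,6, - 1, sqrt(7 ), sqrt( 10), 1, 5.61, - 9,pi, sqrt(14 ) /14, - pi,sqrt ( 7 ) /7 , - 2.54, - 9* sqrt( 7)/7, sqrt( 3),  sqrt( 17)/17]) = [ - 9, - 9*sqrt( 7) /7,- pi,  -  2.54,-1 , sqrt(17)/17 , sqrt(14 ) /14,sqrt(7)/7,1, sqrt( 3),sqrt(7)  ,  3, pi, sqrt(10) , 4, 5.61, 6 ]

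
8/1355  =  8/1355=0.01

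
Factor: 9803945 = 5^1*1960789^1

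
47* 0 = 0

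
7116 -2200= 4916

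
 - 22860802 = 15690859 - 38551661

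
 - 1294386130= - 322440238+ - 971945892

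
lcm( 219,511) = 1533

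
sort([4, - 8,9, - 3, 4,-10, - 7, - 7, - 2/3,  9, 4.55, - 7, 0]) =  [ - 10,-8,  -  7, - 7, - 7, - 3, - 2/3 , 0, 4, 4,4.55, 9, 9] 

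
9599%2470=2189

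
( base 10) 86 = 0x56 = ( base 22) 3k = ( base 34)2i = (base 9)105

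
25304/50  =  506+2/25 = 506.08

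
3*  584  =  1752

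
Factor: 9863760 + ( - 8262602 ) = 1601158= 2^1 * 13^1*61583^1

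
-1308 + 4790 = 3482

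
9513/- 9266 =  -2 + 9019/9266 =-1.03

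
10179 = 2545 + 7634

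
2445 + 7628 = 10073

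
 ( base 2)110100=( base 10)52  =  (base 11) 48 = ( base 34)1i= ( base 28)1o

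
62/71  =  62/71 = 0.87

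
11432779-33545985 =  - 22113206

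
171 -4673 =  - 4502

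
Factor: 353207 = 107^1*3301^1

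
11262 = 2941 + 8321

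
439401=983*447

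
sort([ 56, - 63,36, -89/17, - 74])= [ - 74, - 63, - 89/17,36,56 ] 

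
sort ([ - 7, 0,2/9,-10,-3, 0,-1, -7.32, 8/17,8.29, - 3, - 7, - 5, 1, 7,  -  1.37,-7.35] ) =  [- 10, - 7.35 , - 7.32,-7,-7, - 5,-3,-3, - 1.37 ,-1,0,0, 2/9 , 8/17,1, 7, 8.29]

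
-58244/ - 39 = 1493  +  17/39= 1493.44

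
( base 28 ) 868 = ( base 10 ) 6448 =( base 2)1100100110000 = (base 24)b4g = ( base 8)14460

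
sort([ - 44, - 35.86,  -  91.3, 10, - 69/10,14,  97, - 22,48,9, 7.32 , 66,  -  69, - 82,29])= [ - 91.3,-82,- 69 ,-44,-35.86, - 22 ,-69/10, 7.32, 9,  10,  14,29, 48, 66, 97]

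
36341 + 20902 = 57243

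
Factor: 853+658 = 1511  =  1511^1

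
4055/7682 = 4055/7682 = 0.53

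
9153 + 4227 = 13380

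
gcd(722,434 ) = 2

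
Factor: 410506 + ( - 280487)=130019 =23^1*5653^1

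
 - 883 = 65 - 948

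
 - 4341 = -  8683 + 4342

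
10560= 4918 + 5642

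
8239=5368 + 2871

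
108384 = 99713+8671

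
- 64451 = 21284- 85735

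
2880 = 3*960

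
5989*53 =317417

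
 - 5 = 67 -72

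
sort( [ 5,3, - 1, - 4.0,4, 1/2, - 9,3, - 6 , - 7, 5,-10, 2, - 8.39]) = [ - 10, - 9 , - 8.39, - 7, - 6, - 4.0, - 1,  1/2, 2, 3 , 3,  4,5,5]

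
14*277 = 3878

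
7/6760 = 7/6760 = 0.00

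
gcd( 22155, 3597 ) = 3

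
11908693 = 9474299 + 2434394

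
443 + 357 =800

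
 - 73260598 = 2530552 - 75791150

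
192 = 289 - 97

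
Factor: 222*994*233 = 2^2*3^1*7^1*37^1*71^1*233^1 = 51415644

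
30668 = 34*902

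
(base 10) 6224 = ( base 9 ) 8475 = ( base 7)24101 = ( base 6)44452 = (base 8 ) 14120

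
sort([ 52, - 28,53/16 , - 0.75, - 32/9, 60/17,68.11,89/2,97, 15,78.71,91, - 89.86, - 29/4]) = [ -89.86, - 28,- 29/4, - 32/9,  -  0.75,53/16, 60/17, 15, 89/2, 52,  68.11,78.71,  91,97 ] 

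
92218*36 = 3319848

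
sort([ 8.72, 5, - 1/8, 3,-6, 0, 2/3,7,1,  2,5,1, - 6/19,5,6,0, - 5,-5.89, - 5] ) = [ - 6, - 5.89,  -  5 , - 5, - 6/19, - 1/8,  0,0,2/3, 1,  1,2,3,5,5, 5,  6,7, 8.72] 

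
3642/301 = 12 + 30/301 = 12.10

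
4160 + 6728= 10888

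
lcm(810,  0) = 0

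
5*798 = 3990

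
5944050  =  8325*714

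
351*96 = 33696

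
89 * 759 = 67551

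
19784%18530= 1254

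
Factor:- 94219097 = -7^1 * 13459871^1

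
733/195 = 733/195 = 3.76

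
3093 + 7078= 10171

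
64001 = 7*9143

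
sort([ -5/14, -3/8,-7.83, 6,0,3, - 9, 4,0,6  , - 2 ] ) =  [ - 9,  -  7.83, - 2,-3/8,-5/14,0,0,3, 4,6, 6] 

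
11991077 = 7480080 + 4510997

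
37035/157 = 235 +140/157 = 235.89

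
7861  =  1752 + 6109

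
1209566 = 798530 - -411036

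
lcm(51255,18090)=307530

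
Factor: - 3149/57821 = -47/863 = - 47^1*863^ (  -  1) 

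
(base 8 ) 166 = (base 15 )7d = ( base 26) 4e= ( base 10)118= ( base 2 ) 1110110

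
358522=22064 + 336458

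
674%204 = 62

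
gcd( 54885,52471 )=1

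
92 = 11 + 81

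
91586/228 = 401 + 79/114 = 401.69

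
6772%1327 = 137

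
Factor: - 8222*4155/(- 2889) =2^1 * 3^( - 2)*5^1*107^( - 1)*277^1 * 4111^1  =  11387470/963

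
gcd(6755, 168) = 7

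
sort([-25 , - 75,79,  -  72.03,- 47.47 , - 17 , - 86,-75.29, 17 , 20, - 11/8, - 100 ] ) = [ - 100, - 86, - 75.29, - 75,-72.03, - 47.47, - 25, - 17, -11/8 , 17,20,79 ]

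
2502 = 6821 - 4319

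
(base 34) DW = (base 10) 474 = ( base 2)111011010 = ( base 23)KE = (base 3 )122120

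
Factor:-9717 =-3^1*41^1 * 79^1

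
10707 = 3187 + 7520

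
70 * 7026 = 491820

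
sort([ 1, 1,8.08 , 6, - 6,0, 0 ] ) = [-6, 0, 0,1, 1, 6,  8.08]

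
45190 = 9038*5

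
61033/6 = 61033/6 =10172.17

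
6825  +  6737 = 13562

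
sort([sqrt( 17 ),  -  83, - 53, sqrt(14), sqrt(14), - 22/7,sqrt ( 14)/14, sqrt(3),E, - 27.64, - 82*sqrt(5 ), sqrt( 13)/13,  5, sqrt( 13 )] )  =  [ - 82*sqrt(5), - 83, - 53, - 27.64, - 22/7,sqrt(14) /14,sqrt( 13)/13,sqrt(3 ), E, sqrt( 13), sqrt(14 ), sqrt( 14), sqrt(17 ),5]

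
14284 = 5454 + 8830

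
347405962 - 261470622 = 85935340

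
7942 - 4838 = 3104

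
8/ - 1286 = -1 + 639/643 = - 0.01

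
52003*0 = 0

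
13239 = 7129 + 6110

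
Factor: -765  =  -3^2*5^1*17^1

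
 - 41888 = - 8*5236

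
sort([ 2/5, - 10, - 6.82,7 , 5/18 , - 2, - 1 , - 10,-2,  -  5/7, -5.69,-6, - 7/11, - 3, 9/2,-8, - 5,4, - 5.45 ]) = [ - 10, - 10, - 8 , - 6.82, -6, - 5.69, - 5.45, - 5 ,-3, - 2,-2 , -1  , - 5/7, -7/11,5/18, 2/5,4, 9/2 , 7] 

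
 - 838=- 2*419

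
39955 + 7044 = 46999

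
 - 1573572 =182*( - 8646 )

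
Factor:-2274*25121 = -2^1 * 3^1*379^1 *25121^1 = - 57125154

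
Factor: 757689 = 3^1*23^1*79^1*139^1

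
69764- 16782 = 52982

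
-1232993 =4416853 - 5649846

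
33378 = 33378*1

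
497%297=200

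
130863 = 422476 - 291613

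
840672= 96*8757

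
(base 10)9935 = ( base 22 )kbd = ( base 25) fma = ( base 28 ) cin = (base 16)26cf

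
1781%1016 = 765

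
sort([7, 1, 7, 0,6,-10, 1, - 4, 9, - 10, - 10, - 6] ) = [ - 10, - 10, - 10, -6,-4,0, 1, 1,6, 7,  7,9]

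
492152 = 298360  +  193792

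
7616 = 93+7523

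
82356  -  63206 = 19150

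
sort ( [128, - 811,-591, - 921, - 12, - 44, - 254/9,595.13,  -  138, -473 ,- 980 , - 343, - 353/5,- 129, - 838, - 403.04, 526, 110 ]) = [-980, - 921, - 838, - 811, - 591, - 473, - 403.04, - 343, - 138, - 129, - 353/5,  -  44,- 254/9, - 12,110, 128,  526,595.13 ]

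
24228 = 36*673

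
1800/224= 225/28 = 8.04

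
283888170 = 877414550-593526380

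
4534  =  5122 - 588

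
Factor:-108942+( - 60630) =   -  2^2*3^1*13^1*1087^1 = -  169572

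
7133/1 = 7133 = 7133.00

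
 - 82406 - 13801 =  - 96207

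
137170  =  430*319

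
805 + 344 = 1149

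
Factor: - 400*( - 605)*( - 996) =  - 2^6*3^1 * 5^3*11^2*83^1 = - 241032000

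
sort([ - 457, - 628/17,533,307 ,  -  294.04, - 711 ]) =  [ - 711, - 457, - 294.04 , - 628/17, 307,  533]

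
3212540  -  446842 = 2765698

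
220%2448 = 220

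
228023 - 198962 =29061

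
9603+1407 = 11010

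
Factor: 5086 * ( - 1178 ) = - 2^2*19^1 * 31^1*2543^1 = -5991308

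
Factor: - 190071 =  - 3^2*7^2 * 431^1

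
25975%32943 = 25975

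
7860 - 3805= 4055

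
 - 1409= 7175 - 8584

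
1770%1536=234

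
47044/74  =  635 + 27/37 = 635.73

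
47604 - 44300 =3304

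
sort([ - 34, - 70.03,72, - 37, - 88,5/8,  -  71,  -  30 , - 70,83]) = [ - 88, - 71, - 70.03,-70, - 37, - 34, - 30,5/8,72, 83] 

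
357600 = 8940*40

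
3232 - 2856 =376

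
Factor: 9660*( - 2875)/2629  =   - 27772500/2629= - 2^2*3^1*5^4*7^1*11^ (-1 )*23^2*239^(-1)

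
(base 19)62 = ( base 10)116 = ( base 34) 3e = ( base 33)3H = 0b1110100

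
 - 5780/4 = -1445 = - 1445.00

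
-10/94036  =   - 1+47013/47018 = - 0.00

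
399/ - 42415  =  - 399/42415 = - 0.01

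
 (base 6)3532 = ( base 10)848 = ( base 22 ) 1GC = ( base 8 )1520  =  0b1101010000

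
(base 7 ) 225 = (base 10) 117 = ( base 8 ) 165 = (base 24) 4L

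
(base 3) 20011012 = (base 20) b47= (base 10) 4487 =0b1000110000111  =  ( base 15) 14E2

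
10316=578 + 9738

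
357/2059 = 357/2059= 0.17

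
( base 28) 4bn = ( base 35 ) 2t2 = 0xD8B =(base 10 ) 3467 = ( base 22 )73d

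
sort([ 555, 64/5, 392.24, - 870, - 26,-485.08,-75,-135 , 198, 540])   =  [ -870,-485.08, - 135, - 75, - 26, 64/5, 198, 392.24,540 , 555]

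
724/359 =724/359 = 2.02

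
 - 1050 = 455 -1505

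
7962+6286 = 14248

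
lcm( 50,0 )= 0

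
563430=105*5366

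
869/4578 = 869/4578 =0.19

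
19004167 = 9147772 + 9856395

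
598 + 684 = 1282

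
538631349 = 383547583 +155083766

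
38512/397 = 97 + 3/397= 97.01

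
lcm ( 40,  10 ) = 40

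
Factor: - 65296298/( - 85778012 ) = 32648149/42889006 = 2^(-1 )*101^1*139^( - 1)*154277^( - 1 )*323249^1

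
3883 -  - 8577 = 12460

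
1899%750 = 399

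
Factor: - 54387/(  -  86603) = 3^2*11^(  -  1 )*6043^1*7873^ (-1)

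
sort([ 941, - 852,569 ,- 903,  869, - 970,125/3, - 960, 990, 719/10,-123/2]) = [ - 970, - 960, - 903,  -  852 , - 123/2,125/3, 719/10 , 569 , 869, 941,  990]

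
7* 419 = 2933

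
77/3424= 77/3424 = 0.02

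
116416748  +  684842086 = 801258834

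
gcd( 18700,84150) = 9350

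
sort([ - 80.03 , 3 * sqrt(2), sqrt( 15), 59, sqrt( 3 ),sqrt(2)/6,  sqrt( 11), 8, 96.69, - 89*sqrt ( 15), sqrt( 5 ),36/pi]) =[ - 89*sqrt( 15 ), - 80.03,sqrt (2)/6,sqrt(3 ), sqrt(5 ), sqrt( 11 ), sqrt ( 15 ),  3* sqrt(2), 8,36/pi,59, 96.69]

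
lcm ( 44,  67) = 2948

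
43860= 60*731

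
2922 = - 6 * ( - 487)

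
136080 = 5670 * 24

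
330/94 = 3 + 24/47= 3.51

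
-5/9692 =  - 5/9692 = -0.00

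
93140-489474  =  -396334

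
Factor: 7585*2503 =5^1*37^1*41^1 * 2503^1= 18985255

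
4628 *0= 0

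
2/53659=2/53659 = 0.00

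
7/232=7/232 =0.03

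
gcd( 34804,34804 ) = 34804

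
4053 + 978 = 5031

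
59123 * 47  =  2778781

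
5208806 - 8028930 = - 2820124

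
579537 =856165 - 276628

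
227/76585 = 227/76585  =  0.00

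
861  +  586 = 1447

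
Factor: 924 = 2^2*3^1*7^1*11^1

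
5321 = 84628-79307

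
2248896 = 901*2496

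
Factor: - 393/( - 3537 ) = 1/9 = 3^( - 2) 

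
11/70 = 11/70 =0.16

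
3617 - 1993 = 1624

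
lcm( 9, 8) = 72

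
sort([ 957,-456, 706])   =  [-456, 706,957]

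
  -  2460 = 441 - 2901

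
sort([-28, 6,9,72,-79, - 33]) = [-79,-33, - 28,6, 9,72]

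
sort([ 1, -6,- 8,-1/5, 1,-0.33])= [ - 8,-6,  -  0.33,-1/5, 1,1]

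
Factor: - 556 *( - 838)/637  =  2^3* 7^( - 2 ) * 13^ ( - 1 )*139^1*419^1 =465928/637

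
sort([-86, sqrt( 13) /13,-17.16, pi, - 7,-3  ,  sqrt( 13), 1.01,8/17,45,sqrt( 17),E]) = [-86, - 17.16 ,-7,  -  3, sqrt( 13) /13, 8/17, 1.01,E, pi, sqrt(13), sqrt( 17),  45]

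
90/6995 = 18/1399 =0.01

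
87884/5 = 87884/5 = 17576.80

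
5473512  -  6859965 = - 1386453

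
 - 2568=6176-8744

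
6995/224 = 31 + 51/224 = 31.23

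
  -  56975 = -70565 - - 13590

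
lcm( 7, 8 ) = 56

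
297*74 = 21978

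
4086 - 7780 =-3694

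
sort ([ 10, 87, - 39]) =[-39,10,87]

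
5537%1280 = 417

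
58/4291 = 58/4291 = 0.01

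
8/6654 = 4/3327 = 0.00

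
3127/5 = 3127/5=625.40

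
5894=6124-230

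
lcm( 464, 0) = 0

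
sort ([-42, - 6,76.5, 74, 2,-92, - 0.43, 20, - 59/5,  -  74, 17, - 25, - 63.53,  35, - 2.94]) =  [ - 92,-74, - 63.53, - 42, - 25, - 59/5, - 6, - 2.94,  -  0.43, 2,  17,  20, 35, 74, 76.5 ] 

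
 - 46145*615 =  - 28379175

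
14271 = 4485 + 9786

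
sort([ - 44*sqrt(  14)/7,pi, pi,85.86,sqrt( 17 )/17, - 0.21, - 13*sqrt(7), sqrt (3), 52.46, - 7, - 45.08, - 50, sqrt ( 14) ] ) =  [ - 50,-45.08, - 13*sqrt (7), - 44*sqrt(14)/7,-7, - 0.21,sqrt(17) /17,sqrt(3 ), pi, pi,  sqrt(14 ), 52.46,85.86]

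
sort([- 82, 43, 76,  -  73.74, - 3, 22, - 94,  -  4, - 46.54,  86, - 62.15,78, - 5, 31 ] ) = [ - 94, - 82, - 73.74,- 62.15, - 46.54,  -  5, - 4 ,-3,22, 31, 43,  76,78 , 86]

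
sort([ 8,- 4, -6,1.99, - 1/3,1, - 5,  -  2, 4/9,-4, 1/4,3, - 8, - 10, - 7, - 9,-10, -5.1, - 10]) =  [ - 10, - 10,  -  10,  -  9, - 8, - 7 , - 6, - 5.1, - 5, - 4, - 4, - 2,-1/3, 1/4,4/9,1,1.99, 3,  8] 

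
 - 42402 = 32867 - 75269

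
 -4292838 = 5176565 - 9469403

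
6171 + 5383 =11554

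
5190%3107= 2083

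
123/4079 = 123/4079 = 0.03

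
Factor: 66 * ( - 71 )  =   -2^1 * 3^1 * 11^1*71^1 = -  4686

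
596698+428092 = 1024790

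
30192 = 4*7548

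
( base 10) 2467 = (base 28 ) 343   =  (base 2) 100110100011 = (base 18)7B1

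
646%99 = 52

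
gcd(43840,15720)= 40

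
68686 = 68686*1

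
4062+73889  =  77951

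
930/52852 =465/26426 = 0.02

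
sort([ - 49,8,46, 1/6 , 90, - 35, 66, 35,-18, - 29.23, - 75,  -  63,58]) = [ - 75, - 63, - 49,- 35, -29.23 , - 18 , 1/6, 8,35, 46,58,66, 90]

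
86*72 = 6192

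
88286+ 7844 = 96130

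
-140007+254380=114373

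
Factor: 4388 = 2^2*1097^1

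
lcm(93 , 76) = 7068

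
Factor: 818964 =2^2*3^3*7583^1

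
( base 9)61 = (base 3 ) 2001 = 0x37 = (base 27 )21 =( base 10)55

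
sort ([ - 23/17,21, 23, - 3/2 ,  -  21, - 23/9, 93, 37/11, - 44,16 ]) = [-44, - 21,- 23/9, - 3/2, - 23/17,37/11, 16 , 21, 23, 93 ]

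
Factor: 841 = 29^2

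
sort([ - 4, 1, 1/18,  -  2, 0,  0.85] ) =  [ - 4, - 2, 0, 1/18, 0.85, 1]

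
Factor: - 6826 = - 2^1*3413^1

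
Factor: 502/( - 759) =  - 2^1 * 3^( - 1)*11^ ( - 1 )*23^( - 1 )*251^1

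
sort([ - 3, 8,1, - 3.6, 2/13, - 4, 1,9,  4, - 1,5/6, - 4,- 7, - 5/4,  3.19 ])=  [ - 7,-4,- 4, - 3.6, - 3,  -  5/4, - 1,2/13,5/6, 1, 1,3.19, 4,  8 , 9]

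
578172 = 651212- 73040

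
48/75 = 16/25 = 0.64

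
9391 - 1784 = 7607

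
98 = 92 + 6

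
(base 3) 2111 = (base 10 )67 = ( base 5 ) 232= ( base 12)57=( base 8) 103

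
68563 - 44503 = 24060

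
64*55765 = 3568960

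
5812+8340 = 14152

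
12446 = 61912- 49466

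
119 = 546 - 427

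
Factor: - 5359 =-23^1*233^1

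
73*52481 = 3831113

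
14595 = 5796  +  8799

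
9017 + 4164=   13181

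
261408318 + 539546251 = 800954569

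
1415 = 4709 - 3294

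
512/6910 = 256/3455 = 0.07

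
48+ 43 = 91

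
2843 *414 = 1177002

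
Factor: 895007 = 895007^1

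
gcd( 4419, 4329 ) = 9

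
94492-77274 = 17218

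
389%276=113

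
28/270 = 14/135=0.10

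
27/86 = 27/86 = 0.31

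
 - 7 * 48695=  - 340865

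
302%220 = 82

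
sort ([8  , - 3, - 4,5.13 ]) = [  -  4, - 3,5.13,8]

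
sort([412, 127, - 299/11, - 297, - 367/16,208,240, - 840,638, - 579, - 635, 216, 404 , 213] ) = [-840, - 635, - 579, - 297,  -  299/11,- 367/16,127,208, 213,216,  240,404,412,  638]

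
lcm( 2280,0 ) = 0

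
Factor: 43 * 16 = 688 = 2^4 * 43^1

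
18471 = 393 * 47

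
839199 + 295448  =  1134647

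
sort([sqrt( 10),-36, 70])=[- 36,sqrt( 10 ),70 ]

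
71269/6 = 71269/6 = 11878.17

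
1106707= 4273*259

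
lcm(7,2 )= 14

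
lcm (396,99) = 396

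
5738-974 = 4764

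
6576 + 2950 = 9526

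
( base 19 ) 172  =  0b111110000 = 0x1f0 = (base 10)496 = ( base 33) f1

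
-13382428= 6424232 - 19806660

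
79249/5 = 79249/5 = 15849.80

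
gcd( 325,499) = 1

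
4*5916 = 23664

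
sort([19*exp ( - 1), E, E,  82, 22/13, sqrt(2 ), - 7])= [ - 7, sqrt( 2), 22/13,  E,E, 19*exp( - 1), 82]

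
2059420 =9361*220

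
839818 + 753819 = 1593637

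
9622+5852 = 15474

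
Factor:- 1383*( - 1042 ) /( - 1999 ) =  - 1441086/1999 = - 2^1* 3^1*461^1*521^1*1999^( - 1 )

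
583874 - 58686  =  525188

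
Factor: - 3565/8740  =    -  2^ (  -  2)*  19^( - 1) * 31^1 = -31/76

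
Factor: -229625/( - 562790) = 275/674 = 2^( - 1)*5^2 * 11^1 *337^( - 1)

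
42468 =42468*1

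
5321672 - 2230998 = 3090674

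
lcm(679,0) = 0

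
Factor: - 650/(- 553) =2^1*5^2*7^( - 1) * 13^1 * 79^( - 1)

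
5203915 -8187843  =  -2983928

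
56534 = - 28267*( - 2)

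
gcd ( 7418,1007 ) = 1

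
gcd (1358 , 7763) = 7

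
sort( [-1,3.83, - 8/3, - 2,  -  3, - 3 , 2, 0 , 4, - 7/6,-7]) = [ -7, - 3, - 3, - 8/3, - 2 ,-7/6, - 1,0, 2, 3.83,4 ]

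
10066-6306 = 3760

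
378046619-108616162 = 269430457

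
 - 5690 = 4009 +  - 9699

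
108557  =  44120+64437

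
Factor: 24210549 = 3^3*11^1 *81517^1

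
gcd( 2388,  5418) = 6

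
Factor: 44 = 2^2*11^1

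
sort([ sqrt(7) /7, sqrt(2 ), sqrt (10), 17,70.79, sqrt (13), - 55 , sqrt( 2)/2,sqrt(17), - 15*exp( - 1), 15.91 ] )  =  [ - 55, - 15*exp( - 1 ), sqrt( 7) /7, sqrt(2)/2,sqrt(2 ),sqrt( 10), sqrt( 13)  ,  sqrt( 17 ), 15.91,17, 70.79 ] 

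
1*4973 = 4973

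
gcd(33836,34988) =4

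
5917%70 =37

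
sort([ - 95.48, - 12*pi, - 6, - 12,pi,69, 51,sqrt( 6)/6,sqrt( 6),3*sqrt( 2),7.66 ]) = [ - 95.48,-12*pi, - 12, - 6,sqrt(6 )/6, sqrt( 6 ),pi,3*sqrt (2) , 7.66 , 51,69]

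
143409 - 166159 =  - 22750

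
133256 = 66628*2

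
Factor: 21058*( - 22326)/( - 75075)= 2^2*5^ (  -  2)*7^( - 1)*11^ ( - 1 )*13^(  -  1)*61^2*10529^1 = 156713636/25025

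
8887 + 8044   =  16931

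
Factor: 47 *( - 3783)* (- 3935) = 699646935 = 3^1*5^1*13^1*47^1*97^1*787^1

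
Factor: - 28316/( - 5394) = 14158/2697 = 2^1 * 3^(- 1 )*29^( - 1 )*31^(- 1 )*7079^1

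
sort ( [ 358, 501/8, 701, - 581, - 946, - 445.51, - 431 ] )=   [-946, - 581, - 445.51, - 431, 501/8, 358 , 701]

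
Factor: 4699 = 37^1*127^1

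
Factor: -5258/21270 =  - 3^( - 1)*5^( - 1)*11^1 *239^1*709^ ( - 1) = - 2629/10635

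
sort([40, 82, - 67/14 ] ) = [ - 67/14,40  ,  82]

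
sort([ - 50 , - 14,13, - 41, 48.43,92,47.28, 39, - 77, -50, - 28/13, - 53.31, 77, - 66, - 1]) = [ - 77, - 66,  -  53.31, - 50,-50, - 41, - 14, - 28/13 , - 1, 13, 39, 47.28,48.43, 77,92]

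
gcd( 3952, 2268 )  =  4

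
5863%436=195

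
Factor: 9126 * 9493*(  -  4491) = - 389069332938 = - 2^1*3^5*11^1*13^2*499^1*863^1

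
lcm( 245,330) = 16170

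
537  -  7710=-7173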